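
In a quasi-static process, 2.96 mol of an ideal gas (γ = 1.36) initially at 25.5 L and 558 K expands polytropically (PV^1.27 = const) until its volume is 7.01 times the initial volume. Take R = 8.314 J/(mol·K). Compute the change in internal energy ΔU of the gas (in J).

-15600 J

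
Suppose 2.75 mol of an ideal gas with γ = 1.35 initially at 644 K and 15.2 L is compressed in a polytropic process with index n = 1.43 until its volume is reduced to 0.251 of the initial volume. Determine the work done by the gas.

-27800 J

P₁ = nRT₁/V₁ = 2.75×8.314×644/15.2 = 969 kPa.
Polytropic n=1.43: T₂ = T₁(V₁/V₂)^(n−1) = 644×(3.98)^0.43 = 1170 K; P₂ = P₁(V₁/V₂)^n = 6990 kPa.
W = (P₁V₁−P₂V₂)/(n−1) = (969×15.2−6990×3.82)/0.43 = -27800 J.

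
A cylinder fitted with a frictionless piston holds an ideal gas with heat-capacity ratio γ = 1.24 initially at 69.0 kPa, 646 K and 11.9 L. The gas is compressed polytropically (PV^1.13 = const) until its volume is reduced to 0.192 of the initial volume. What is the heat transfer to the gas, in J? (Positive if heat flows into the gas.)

-693 J

n = P₁V₁/(RT₁) = 69.0×11.9/(8.314×646) = 0.153 mol.
Polytropic n=1.13: T₂ = T₁(V₁/V₂)^(n−1) = 646×(5.21)^0.13 = 801 K; P₂ = P₁(V₁/V₂)^n = 445 kPa.
W = (P₁V₁−P₂V₂)/(n−1) = (69.0×11.9−445×2.28)/0.13 = -1510 J.
ΔU = nCvΔT = 0.153×34.6×(801−646) = 819 J.
Q = ΔU + W = -693 J.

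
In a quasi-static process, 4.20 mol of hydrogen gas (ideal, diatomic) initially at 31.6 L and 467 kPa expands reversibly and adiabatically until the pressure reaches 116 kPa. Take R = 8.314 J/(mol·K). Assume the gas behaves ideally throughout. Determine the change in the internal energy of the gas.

T₁ = P₁V₁/(nR) = 467×31.6/(4.20×8.314) = 423 K.
Adiabatic: T₂/T₁ = (P₂/P₁)^((γ−1)/γ) ⇒ T₂ = 423×(0.248)^0.286 = 284 K; V₂ = 85.5 L.
For an ideal gas ΔU = nCvΔT with Cv = (5/2)R = 20.8 J/(mol·K).
ΔU = 4.20×20.8×(284−423) = -12100 J.

-12100 J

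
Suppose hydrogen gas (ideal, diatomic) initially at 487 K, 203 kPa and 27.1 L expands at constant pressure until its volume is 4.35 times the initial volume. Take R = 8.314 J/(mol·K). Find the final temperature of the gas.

Isobaric: P stays 203 kPa; V/T = const ⇒ T₂ = 2120 K, V₂ = 118 L.

2120 K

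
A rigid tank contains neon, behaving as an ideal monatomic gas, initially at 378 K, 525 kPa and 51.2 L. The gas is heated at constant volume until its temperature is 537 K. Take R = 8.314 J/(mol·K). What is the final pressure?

Isochoric: V stays 51.2 L; P/T = const ⇒ T₂ = 537 K, P₂ = 746 kPa.

746 kPa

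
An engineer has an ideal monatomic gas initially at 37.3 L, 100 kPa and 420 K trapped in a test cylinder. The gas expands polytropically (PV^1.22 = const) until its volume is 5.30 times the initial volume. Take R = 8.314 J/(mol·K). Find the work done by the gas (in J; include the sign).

5210 J

n = P₁V₁/(RT₁) = 100×37.3/(8.314×420) = 1.07 mol.
Polytropic n=1.22: T₂ = T₁(V₁/V₂)^(n−1) = 420×(0.189)^0.22 = 291 K; P₂ = P₁(V₁/V₂)^n = 13.1 kPa.
W = (P₁V₁−P₂V₂)/(n−1) = (100×37.3−13.1×198)/0.22 = 5210 J.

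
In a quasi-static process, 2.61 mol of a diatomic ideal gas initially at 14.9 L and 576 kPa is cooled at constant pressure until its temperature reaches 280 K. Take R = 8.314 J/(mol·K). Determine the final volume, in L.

T₁ = P₁V₁/(nR) = 576×14.9/(2.61×8.314) = 396 K.
Isobaric: P stays 576 kPa; V/T = const ⇒ T₂ = 280 K, V₂ = 10.5 L.

10.5 L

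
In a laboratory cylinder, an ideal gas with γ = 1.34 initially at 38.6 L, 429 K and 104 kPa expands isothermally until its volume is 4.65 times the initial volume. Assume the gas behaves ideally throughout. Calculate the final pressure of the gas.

22.4 kPa

Isothermal: T stays 429 K; PV = const ⇒ V₂ = 179 L, P₂ = 22.4 kPa.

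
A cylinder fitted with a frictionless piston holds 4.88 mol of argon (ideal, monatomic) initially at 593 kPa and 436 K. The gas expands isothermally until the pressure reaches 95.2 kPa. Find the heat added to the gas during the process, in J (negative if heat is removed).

32400 J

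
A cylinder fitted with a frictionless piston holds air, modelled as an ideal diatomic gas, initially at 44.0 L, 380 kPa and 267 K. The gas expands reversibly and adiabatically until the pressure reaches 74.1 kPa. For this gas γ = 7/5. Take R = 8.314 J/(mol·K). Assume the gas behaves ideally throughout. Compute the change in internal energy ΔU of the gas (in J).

n = P₁V₁/(RT₁) = 380×44.0/(8.314×267) = 7.53 mol.
Adiabatic: T₂/T₁ = (P₂/P₁)^((γ−1)/γ) ⇒ T₂ = 267×(0.195)^0.286 = 167 K; V₂ = 141 L.
For an ideal gas ΔU = nCvΔT with Cv = (5/2)R = 20.8 J/(mol·K).
ΔU = 7.53×20.8×(167−267) = -15600 J.

-15600 J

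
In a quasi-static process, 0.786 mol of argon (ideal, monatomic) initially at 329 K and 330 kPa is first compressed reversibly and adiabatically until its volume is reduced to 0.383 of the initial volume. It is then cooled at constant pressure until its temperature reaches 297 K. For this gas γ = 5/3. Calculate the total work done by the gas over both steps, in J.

-5030 J

V₁ = nRT₁/P₁ = 0.786×8.314×329/330 = 6.52 L.
Step 1 — Adiabatic: TV^(γ−1) = const ⇒ T₂ = 329×(2.61)^0.667 = 624 K; PV^γ = const ⇒ P₂ = 1630 kPa.
ΔU = nCvΔT = 0.786×12.5×(624−329) = 2890 J.
Q = 0 for an adiabatic process, so W = −ΔU = -2890 J.
State after step 1: P = 1630 kPa, V = 2.50 L, T = 624 K.
Step 2 — Isobaric: P stays 1630 kPa; V/T = const ⇒ T₂ = 297 K, V₂ = 1.19 L.
W = PΔV = 1630×(1.19−2.50) kPa·L = -2140 J.
ΔU = nCvΔT = 0.786×12.5×(297−624) = -3200 J.
Q = ΔU + W = nCpΔT = -5340 J.
Net over both steps: W = -5030 J, Q = -5340 J, ΔU = -314 J.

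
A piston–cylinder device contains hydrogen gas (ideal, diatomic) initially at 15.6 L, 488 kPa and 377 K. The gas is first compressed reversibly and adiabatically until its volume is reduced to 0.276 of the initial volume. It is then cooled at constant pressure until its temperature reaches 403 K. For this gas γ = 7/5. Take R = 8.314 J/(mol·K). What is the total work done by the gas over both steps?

-17400 J

n = P₁V₁/(RT₁) = 488×15.6/(8.314×377) = 2.43 mol.
Step 1 — Adiabatic: TV^(γ−1) = const ⇒ T₂ = 377×(3.62)^0.400 = 631 K; PV^γ = const ⇒ P₂ = 2960 kPa.
ΔU = nCvΔT = 2.43×20.8×(631−377) = 12800 J.
Q = 0 for an adiabatic process, so W = −ΔU = -12800 J.
State after step 1: P = 2960 kPa, V = 4.31 L, T = 631 K.
Step 2 — Isobaric: P stays 2960 kPa; V/T = const ⇒ T₂ = 403 K, V₂ = 2.75 L.
W = PΔV = 2960×(2.75−4.31) kPa·L = -4600 J.
ΔU = nCvΔT = 2.43×20.8×(403−631) = -11500 J.
Q = ΔU + W = nCpΔT = -16100 J.
Net over both steps: W = -17400 J, Q = -16100 J, ΔU = 1310 J.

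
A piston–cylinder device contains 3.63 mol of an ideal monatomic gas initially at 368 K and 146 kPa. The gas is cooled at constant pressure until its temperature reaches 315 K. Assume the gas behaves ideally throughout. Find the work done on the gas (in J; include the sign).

1600 J

V₁ = nRT₁/P₁ = 3.63×8.314×368/146 = 76.1 L.
Isobaric: P stays 146 kPa; V/T = const ⇒ T₂ = 315 K, V₂ = 65.1 L.
W = PΔV = 146×(65.1−76.1) kPa·L = -1600 J.
Work done on the gas = −W_by = 1600 J.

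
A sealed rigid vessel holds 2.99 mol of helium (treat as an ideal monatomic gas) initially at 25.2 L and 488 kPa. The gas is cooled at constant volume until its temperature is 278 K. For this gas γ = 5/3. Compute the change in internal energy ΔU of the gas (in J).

-8080 J

T₁ = P₁V₁/(nR) = 488×25.2/(2.99×8.314) = 495 K.
Isochoric: V stays 25.2 L; P/T = const ⇒ T₂ = 278 K, P₂ = 274 kPa.
For an ideal gas ΔU = nCvΔT with Cv = (3/2)R = 12.5 J/(mol·K).
ΔU = 2.99×12.5×(278−495) = -8080 J.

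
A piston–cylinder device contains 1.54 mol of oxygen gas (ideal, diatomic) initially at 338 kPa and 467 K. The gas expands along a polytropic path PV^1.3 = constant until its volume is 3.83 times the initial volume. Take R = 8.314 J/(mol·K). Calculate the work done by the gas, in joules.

V₁ = nRT₁/P₁ = 1.54×8.314×467/338 = 17.7 L.
Polytropic n=1.3: T₂ = T₁(V₁/V₂)^(n−1) = 467×(0.261)^0.30 = 312 K; P₂ = P₁(V₁/V₂)^n = 59.0 kPa.
W = (P₁V₁−P₂V₂)/(n−1) = (338×17.7−59.0×67.8)/0.30 = 6610 J.

6610 J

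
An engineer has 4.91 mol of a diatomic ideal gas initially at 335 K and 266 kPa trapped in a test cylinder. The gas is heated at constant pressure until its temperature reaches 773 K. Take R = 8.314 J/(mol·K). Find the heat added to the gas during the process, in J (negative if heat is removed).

62600 J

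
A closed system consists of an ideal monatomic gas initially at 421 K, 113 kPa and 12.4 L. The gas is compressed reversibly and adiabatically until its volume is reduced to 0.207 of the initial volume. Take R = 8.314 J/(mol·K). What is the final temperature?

1200 K

Adiabatic: TV^(γ−1) = const ⇒ T₂ = 421×(4.83)^0.667 = 1200 K; PV^γ = const ⇒ P₂ = 1560 kPa.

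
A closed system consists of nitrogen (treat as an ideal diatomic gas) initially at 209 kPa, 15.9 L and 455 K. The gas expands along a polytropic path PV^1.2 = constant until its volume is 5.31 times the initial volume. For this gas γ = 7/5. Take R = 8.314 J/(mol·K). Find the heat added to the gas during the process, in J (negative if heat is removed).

2360 J

n = P₁V₁/(RT₁) = 209×15.9/(8.314×455) = 0.878 mol.
Polytropic n=1.2: T₂ = T₁(V₁/V₂)^(n−1) = 455×(0.188)^0.20 = 326 K; P₂ = P₁(V₁/V₂)^n = 28.2 kPa.
W = (P₁V₁−P₂V₂)/(n−1) = (209×15.9−28.2×84.4)/0.20 = 4720 J.
ΔU = nCvΔT = 0.878×20.8×(326−455) = -2360 J.
Q = ΔU + W = 2360 J.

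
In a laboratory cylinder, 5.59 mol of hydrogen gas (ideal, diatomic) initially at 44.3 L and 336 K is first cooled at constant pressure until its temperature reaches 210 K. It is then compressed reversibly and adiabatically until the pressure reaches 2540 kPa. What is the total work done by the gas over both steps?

-24400 J

P₁ = nRT₁/V₁ = 5.59×8.314×336/44.3 = 352 kPa.
Step 1 — Isobaric: P stays 352 kPa; V/T = const ⇒ T₂ = 210 K, V₂ = 27.7 L.
W = PΔV = 352×(27.7−44.3) kPa·L = -5860 J.
ΔU = nCvΔT = 5.59×20.8×(210−336) = -14600 J.
Q = ΔU + W = nCpΔT = -20500 J.
State after step 1: P = 352 kPa, V = 27.7 L, T = 210 K.
Step 2 — Adiabatic: T₂/T₁ = (P₂/P₁)^((γ−1)/γ) ⇒ T₂ = 210×(7.21)^0.286 = 369 K; V₂ = 6.76 L.
ΔU = nCvΔT = 5.59×20.8×(369−210) = 18500 J.
Q = 0 for an adiabatic process, so W = −ΔU = -18500 J.
Net over both steps: W = -24400 J, Q = -20500 J, ΔU = 3860 J.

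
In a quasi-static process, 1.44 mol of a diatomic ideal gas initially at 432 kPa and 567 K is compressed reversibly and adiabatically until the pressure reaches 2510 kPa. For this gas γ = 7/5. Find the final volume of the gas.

V₁ = nRT₁/P₁ = 1.44×8.314×567/432 = 15.7 L.
Adiabatic: T₂/T₁ = (P₂/P₁)^((γ−1)/γ) ⇒ T₂ = 567×(5.81)^0.286 = 937 K; V₂ = 4.47 L.

4.47 L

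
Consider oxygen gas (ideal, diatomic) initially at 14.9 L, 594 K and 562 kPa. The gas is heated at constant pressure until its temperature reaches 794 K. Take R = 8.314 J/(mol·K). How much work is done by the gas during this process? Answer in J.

2820 J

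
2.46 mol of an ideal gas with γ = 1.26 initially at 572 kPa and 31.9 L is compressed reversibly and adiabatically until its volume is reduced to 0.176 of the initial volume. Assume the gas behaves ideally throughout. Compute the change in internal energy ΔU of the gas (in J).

T₁ = P₁V₁/(nR) = 572×31.9/(2.46×8.314) = 892 K.
Adiabatic: TV^(γ−1) = const ⇒ T₂ = 892×(5.68)^0.260 = 1400 K; PV^γ = const ⇒ P₂ = 5110 kPa.
For an ideal gas ΔU = nCvΔT with Cv = R/(γ−1) = 32.0 J/(mol·K).
ΔU = 2.46×32.0×(1400−892) = 40100 J.

40100 J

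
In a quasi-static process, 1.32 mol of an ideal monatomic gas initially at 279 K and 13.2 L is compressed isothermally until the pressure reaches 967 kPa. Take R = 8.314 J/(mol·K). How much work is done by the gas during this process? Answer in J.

-4370 J

P₁ = nRT₁/V₁ = 1.32×8.314×279/13.2 = 232 kPa.
Isothermal: T stays 279 K; PV = const ⇒ V₂ = 3.17 L, P₂ = 967 kPa.
W = nRT ln(V₂/V₁) = 1.32×8.314×279×ln(0.240) = -4370 J.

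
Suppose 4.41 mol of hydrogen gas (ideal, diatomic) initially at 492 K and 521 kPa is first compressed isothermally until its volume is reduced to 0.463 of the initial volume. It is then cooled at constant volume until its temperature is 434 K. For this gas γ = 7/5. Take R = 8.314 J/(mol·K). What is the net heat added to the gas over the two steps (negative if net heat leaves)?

-19200 J

V₁ = nRT₁/P₁ = 4.41×8.314×492/521 = 34.6 L.
Step 1 — Isothermal: T stays 492 K; PV = const ⇒ V₂ = 16.0 L, P₂ = 1130 kPa.
ΔU = 0 (ideal gas, T constant).
W = nRT ln(V₂/V₁) = 4.41×8.314×492×ln(0.463) = -13900 J.
Q = ΔU + W = -13900 J.
State after step 1: P = 1130 kPa, V = 16.0 L, T = 492 K.
Step 2 — Isochoric: V stays 16.0 L; P/T = const ⇒ T₂ = 434 K, P₂ = 993 kPa.
W = 0 (no volume change).
ΔU = nCvΔT = 4.41×20.8×(434−492) = -5320 J.
Q = ΔU = -5320 J.
Net over both steps: W = -13900 J, Q = -19200 J, ΔU = -5320 J.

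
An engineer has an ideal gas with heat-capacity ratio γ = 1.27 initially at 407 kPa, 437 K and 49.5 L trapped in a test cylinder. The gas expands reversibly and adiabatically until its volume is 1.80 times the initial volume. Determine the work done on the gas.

n = P₁V₁/(RT₁) = 407×49.5/(8.314×437) = 5.55 mol.
Adiabatic: TV^(γ−1) = const ⇒ T₂ = 437×(0.556)^0.270 = 373 K; PV^γ = const ⇒ P₂ = 193 kPa.
ΔU = nCvΔT = 5.55×30.8×(373−437) = -10900 J.
Q = 0 for an adiabatic process, so W = −ΔU = 10900 J.
Work done on the gas = −W_by = -10900 J.

-10900 J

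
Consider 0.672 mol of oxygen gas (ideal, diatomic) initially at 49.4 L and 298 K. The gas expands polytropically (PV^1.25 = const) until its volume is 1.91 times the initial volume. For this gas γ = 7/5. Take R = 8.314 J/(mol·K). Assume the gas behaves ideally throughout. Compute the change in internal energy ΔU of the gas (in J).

P₁ = nRT₁/V₁ = 0.672×8.314×298/49.4 = 33.7 kPa.
Polytropic n=1.25: T₂ = T₁(V₁/V₂)^(n−1) = 298×(0.524)^0.25 = 253 K; P₂ = P₁(V₁/V₂)^n = 15.0 kPa.
For an ideal gas ΔU = nCvΔT with Cv = (5/2)R = 20.8 J/(mol·K).
ΔU = 0.672×20.8×(253−298) = -622 J.

-622 J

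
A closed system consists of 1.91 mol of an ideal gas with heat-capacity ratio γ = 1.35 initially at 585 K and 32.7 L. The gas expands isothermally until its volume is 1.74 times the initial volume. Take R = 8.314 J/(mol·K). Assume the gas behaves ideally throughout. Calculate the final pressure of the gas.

163 kPa

P₁ = nRT₁/V₁ = 1.91×8.314×585/32.7 = 284 kPa.
Isothermal: T stays 585 K; PV = const ⇒ V₂ = 56.9 L, P₂ = 163 kPa.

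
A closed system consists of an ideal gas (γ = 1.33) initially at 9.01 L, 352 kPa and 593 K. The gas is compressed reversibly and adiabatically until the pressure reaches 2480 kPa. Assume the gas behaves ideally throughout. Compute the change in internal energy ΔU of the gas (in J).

5990 J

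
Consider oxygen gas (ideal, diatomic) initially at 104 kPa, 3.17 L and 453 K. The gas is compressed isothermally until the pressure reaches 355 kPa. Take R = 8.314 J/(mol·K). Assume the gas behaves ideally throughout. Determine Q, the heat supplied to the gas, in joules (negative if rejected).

n = P₁V₁/(RT₁) = 104×3.17/(8.314×453) = 0.0875 mol.
Isothermal: T stays 453 K; PV = const ⇒ V₂ = 0.929 L, P₂ = 355 kPa.
ΔU = 0 (ideal gas, T constant).
W = nRT ln(V₂/V₁) = 0.0875×8.314×453×ln(0.293) = -405 J.
Q = ΔU + W = -405 J.

-405 J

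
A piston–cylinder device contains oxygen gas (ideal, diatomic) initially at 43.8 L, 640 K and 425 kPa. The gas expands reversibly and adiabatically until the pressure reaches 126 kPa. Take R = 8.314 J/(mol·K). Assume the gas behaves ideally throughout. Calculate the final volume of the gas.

Adiabatic: T₂/T₁ = (P₂/P₁)^((γ−1)/γ) ⇒ T₂ = 640×(0.296)^0.286 = 452 K; V₂ = 104 L.

104 L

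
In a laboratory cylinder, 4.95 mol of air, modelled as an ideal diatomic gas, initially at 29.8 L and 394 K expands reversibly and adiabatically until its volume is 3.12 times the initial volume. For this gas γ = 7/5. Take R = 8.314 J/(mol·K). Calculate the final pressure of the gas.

P₁ = nRT₁/V₁ = 4.95×8.314×394/29.8 = 544 kPa.
Adiabatic: TV^(γ−1) = const ⇒ T₂ = 394×(0.321)^0.400 = 250 K; PV^γ = const ⇒ P₂ = 111 kPa.

111 kPa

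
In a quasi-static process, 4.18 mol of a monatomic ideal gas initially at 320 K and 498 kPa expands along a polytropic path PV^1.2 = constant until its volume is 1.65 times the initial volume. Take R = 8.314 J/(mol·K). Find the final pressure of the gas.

273 kPa

V₁ = nRT₁/P₁ = 4.18×8.314×320/498 = 22.3 L.
Polytropic n=1.2: T₂ = T₁(V₁/V₂)^(n−1) = 320×(0.606)^0.20 = 290 K; P₂ = P₁(V₁/V₂)^n = 273 kPa.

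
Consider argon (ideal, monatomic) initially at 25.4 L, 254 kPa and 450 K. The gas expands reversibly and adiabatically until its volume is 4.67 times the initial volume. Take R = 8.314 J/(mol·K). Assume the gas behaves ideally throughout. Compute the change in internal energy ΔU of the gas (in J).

-6210 J

n = P₁V₁/(RT₁) = 254×25.4/(8.314×450) = 1.72 mol.
Adiabatic: TV^(γ−1) = const ⇒ T₂ = 450×(0.214)^0.667 = 161 K; PV^γ = const ⇒ P₂ = 19.5 kPa.
For an ideal gas ΔU = nCvΔT with Cv = (3/2)R = 12.5 J/(mol·K).
ΔU = 1.72×12.5×(161−450) = -6210 J.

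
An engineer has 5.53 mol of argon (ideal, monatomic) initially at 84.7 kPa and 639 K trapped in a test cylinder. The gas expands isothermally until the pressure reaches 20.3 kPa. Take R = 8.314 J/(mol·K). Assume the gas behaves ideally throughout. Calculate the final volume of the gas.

V₁ = nRT₁/P₁ = 5.53×8.314×639/84.7 = 347 L.
Isothermal: T stays 639 K; PV = const ⇒ V₂ = 1450 L, P₂ = 20.3 kPa.

1450 L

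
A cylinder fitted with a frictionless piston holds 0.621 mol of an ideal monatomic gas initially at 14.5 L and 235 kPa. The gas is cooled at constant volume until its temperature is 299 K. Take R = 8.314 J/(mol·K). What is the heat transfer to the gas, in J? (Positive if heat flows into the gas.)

-2800 J

T₁ = P₁V₁/(nR) = 235×14.5/(0.621×8.314) = 660 K.
Isochoric: V stays 14.5 L; P/T = const ⇒ T₂ = 299 K, P₂ = 106 kPa.
W = 0 (no volume change).
ΔU = nCvΔT = 0.621×12.5×(299−660) = -2800 J.
Q = ΔU = -2800 J.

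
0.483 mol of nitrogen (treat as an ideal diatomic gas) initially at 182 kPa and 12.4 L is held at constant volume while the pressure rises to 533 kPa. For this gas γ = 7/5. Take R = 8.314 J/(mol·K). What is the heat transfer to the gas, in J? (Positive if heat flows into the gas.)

10900 J

T₁ = P₁V₁/(nR) = 182×12.4/(0.483×8.314) = 562 K.
Isochoric: V stays 12.4 L; P/T = const ⇒ T₂ = 1650 K, P₂ = 533 kPa.
W = 0 (no volume change).
ΔU = nCvΔT = 0.483×20.8×(1650−562) = 10900 J.
Q = ΔU = 10900 J.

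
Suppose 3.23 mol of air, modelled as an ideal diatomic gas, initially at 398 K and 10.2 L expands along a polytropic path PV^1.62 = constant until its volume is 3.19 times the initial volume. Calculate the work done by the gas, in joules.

P₁ = nRT₁/V₁ = 3.23×8.314×398/10.2 = 1050 kPa.
Polytropic n=1.62: T₂ = T₁(V₁/V₂)^(n−1) = 398×(0.313)^0.62 = 194 K; P₂ = P₁(V₁/V₂)^n = 160 kPa.
W = (P₁V₁−P₂V₂)/(n−1) = (1050×10.2−160×32.5)/0.62 = 8840 J.

8840 J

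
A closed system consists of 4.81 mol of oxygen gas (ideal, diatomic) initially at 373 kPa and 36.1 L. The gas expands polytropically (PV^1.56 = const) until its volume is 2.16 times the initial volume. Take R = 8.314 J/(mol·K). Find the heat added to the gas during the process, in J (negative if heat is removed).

-3370 J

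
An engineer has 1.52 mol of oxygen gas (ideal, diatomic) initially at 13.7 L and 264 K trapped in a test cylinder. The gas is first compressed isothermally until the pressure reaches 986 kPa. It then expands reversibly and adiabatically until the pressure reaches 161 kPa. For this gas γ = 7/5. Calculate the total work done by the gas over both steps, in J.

-1290 J

P₁ = nRT₁/V₁ = 1.52×8.314×264/13.7 = 244 kPa.
Step 1 — Isothermal: T stays 264 K; PV = const ⇒ V₂ = 3.38 L, P₂ = 986 kPa.
ΔU = 0 (ideal gas, T constant).
W = nRT ln(V₂/V₁) = 1.52×8.314×264×ln(0.247) = -4670 J.
Q = ΔU + W = -4670 J.
State after step 1: P = 986 kPa, V = 3.38 L, T = 264 K.
Step 2 — Adiabatic: T₂/T₁ = (P₂/P₁)^((γ−1)/γ) ⇒ T₂ = 264×(0.163)^0.286 = 157 K; V₂ = 12.3 L.
ΔU = nCvΔT = 1.52×20.8×(157−264) = -3370 J.
Q = 0 for an adiabatic process, so W = −ΔU = 3370 J.
Net over both steps: W = -1290 J, Q = -4670 J, ΔU = -3370 J.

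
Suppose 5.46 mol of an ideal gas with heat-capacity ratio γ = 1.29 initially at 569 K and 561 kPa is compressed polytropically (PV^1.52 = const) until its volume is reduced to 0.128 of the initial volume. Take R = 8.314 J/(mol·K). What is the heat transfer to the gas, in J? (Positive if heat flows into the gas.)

75300 J

V₁ = nRT₁/P₁ = 5.46×8.314×569/561 = 46.0 L.
Polytropic n=1.52: T₂ = T₁(V₁/V₂)^(n−1) = 569×(7.81)^0.52 = 1660 K; P₂ = P₁(V₁/V₂)^n = 12800 kPa.
W = (P₁V₁−P₂V₂)/(n−1) = (561×46.0−12800×5.89)/0.52 = -95000 J.
ΔU = nCvΔT = 5.46×28.7×(1660−569) = 170000 J.
Q = ΔU + W = 75300 J.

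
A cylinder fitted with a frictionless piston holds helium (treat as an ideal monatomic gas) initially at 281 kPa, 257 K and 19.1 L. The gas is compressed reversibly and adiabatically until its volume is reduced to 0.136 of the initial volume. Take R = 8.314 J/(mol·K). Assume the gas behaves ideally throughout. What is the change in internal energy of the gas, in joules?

22400 J

n = P₁V₁/(RT₁) = 281×19.1/(8.314×257) = 2.51 mol.
Adiabatic: TV^(γ−1) = const ⇒ T₂ = 257×(7.35)^0.667 = 972 K; PV^γ = const ⇒ P₂ = 7810 kPa.
For an ideal gas ΔU = nCvΔT with Cv = (3/2)R = 12.5 J/(mol·K).
ΔU = 2.51×12.5×(972−257) = 22400 J.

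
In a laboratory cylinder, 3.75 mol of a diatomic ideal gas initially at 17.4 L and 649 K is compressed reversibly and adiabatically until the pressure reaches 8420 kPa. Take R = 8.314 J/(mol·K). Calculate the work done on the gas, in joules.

P₁ = nRT₁/V₁ = 3.75×8.314×649/17.4 = 1160 kPa.
Adiabatic: T₂/T₁ = (P₂/P₁)^((γ−1)/γ) ⇒ T₂ = 649×(7.24)^0.286 = 1140 K; V₂ = 4.23 L.
ΔU = nCvΔT = 3.75×20.8×(1140−649) = 38500 J.
Q = 0 for an adiabatic process, so W = −ΔU = -38500 J.
Work done on the gas = −W_by = 38500 J.

38500 J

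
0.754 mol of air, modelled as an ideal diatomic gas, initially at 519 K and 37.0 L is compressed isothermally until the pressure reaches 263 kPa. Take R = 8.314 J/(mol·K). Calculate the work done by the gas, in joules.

-3560 J

P₁ = nRT₁/V₁ = 0.754×8.314×519/37.0 = 87.9 kPa.
Isothermal: T stays 519 K; PV = const ⇒ V₂ = 12.4 L, P₂ = 263 kPa.
W = nRT ln(V₂/V₁) = 0.754×8.314×519×ln(0.334) = -3560 J.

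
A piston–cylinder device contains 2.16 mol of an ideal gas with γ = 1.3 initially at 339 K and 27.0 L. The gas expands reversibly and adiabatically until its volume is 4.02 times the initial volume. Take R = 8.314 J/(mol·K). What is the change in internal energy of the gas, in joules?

-6920 J

P₁ = nRT₁/V₁ = 2.16×8.314×339/27.0 = 225 kPa.
Adiabatic: TV^(γ−1) = const ⇒ T₂ = 339×(0.249)^0.300 = 223 K; PV^γ = const ⇒ P₂ = 36.9 kPa.
For an ideal gas ΔU = nCvΔT with Cv = R/(γ−1) = 27.7 J/(mol·K).
ΔU = 2.16×27.7×(223−339) = -6920 J.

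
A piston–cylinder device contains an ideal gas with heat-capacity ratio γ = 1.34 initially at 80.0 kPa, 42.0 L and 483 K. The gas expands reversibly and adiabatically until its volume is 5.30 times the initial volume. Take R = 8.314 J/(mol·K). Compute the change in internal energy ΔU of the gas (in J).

n = P₁V₁/(RT₁) = 80.0×42.0/(8.314×483) = 0.837 mol.
Adiabatic: TV^(γ−1) = const ⇒ T₂ = 483×(0.189)^0.340 = 274 K; PV^γ = const ⇒ P₂ = 8.56 kPa.
For an ideal gas ΔU = nCvΔT with Cv = R/(γ−1) = 24.5 J/(mol·K).
ΔU = 0.837×24.5×(274−483) = -4280 J.

-4280 J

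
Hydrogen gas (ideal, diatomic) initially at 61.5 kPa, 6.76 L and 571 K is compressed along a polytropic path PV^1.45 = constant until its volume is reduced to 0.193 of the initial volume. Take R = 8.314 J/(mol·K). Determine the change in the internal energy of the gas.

1140 J

n = P₁V₁/(RT₁) = 61.5×6.76/(8.314×571) = 0.0876 mol.
Polytropic n=1.45: T₂ = T₁(V₁/V₂)^(n−1) = 571×(5.18)^0.45 = 1200 K; P₂ = P₁(V₁/V₂)^n = 668 kPa.
For an ideal gas ΔU = nCvΔT with Cv = (5/2)R = 20.8 J/(mol·K).
ΔU = 0.0876×20.8×(1200−571) = 1140 J.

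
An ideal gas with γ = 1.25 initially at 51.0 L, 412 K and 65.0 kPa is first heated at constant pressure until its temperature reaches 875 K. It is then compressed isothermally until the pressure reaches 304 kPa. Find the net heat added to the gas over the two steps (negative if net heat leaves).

n = P₁V₁/(RT₁) = 65.0×51.0/(8.314×412) = 0.968 mol.
Step 1 — Isobaric: P stays 65.0 kPa; V/T = const ⇒ T₂ = 875 K, V₂ = 108 L.
W = PΔV = 65.0×(108−51.0) kPa·L = 3730 J.
ΔU = nCvΔT = 0.968×33.3×(875−412) = 14900 J.
Q = ΔU + W = nCpΔT = 18600 J.
State after step 1: P = 65.0 kPa, V = 108 L, T = 875 K.
Step 2 — Isothermal: T stays 875 K; PV = const ⇒ V₂ = 23.2 L, P₂ = 304 kPa.
ΔU = 0 (ideal gas, T constant).
W = nRT ln(V₂/V₁) = 0.968×8.314×875×ln(0.214) = -10900 J.
Q = ΔU + W = -10900 J.
Net over both steps: W = -7140 J, Q = 7770 J, ΔU = 14900 J.

7770 J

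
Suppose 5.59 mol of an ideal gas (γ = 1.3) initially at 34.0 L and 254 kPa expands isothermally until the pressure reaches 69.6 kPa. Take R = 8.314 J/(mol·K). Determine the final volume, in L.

124 L

T₁ = P₁V₁/(nR) = 254×34.0/(5.59×8.314) = 186 K.
Isothermal: T stays 186 K; PV = const ⇒ V₂ = 124 L, P₂ = 69.6 kPa.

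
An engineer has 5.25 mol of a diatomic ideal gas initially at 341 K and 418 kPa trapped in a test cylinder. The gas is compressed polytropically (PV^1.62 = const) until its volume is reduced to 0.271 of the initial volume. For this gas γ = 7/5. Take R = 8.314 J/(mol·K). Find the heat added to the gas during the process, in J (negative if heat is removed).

16500 J

V₁ = nRT₁/P₁ = 5.25×8.314×341/418 = 35.6 L.
Polytropic n=1.62: T₂ = T₁(V₁/V₂)^(n−1) = 341×(3.69)^0.62 = 766 K; P₂ = P₁(V₁/V₂)^n = 3470 kPa.
W = (P₁V₁−P₂V₂)/(n−1) = (418×35.6−3470×9.65)/0.62 = -29900 J.
ΔU = nCvΔT = 5.25×20.8×(766−341) = 46400 J.
Q = ΔU + W = 16500 J.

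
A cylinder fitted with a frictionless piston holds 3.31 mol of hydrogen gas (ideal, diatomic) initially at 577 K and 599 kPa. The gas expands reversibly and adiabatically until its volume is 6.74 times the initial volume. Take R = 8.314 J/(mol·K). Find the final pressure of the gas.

V₁ = nRT₁/P₁ = 3.31×8.314×577/599 = 26.5 L.
Adiabatic: TV^(γ−1) = const ⇒ T₂ = 577×(0.148)^0.400 = 269 K; PV^γ = const ⇒ P₂ = 41.4 kPa.

41.4 kPa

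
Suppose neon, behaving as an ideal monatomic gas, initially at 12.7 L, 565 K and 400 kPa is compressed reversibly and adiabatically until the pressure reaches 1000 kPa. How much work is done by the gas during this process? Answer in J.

n = P₁V₁/(RT₁) = 400×12.7/(8.314×565) = 1.08 mol.
Adiabatic: T₂/T₁ = (P₂/P₁)^((γ−1)/γ) ⇒ T₂ = 565×(2.50)^0.400 = 815 K; V₂ = 7.33 L.
ΔU = nCvΔT = 1.08×12.5×(815−565) = 3370 J.
Q = 0 for an adiabatic process, so W = −ΔU = -3370 J.

-3370 J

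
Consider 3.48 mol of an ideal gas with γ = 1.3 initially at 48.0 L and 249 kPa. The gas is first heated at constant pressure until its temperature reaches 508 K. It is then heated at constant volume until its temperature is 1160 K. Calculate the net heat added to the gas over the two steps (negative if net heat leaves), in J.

T₁ = P₁V₁/(nR) = 249×48.0/(3.48×8.314) = 413 K.
Step 1 — Isobaric: P stays 249 kPa; V/T = const ⇒ T₂ = 508 K, V₂ = 59.0 L.
W = PΔV = 249×(59.0−48.0) kPa·L = 2750 J.
ΔU = nCvΔT = 3.48×27.7×(508−413) = 9150 J.
Q = ΔU + W = nCpΔT = 11900 J.
State after step 1: P = 249 kPa, V = 59.0 L, T = 508 K.
Step 2 — Isochoric: V stays 59.0 L; P/T = const ⇒ T₂ = 1160 K, P₂ = 569 kPa.
W = 0 (no volume change).
ΔU = nCvΔT = 3.48×27.7×(1160−508) = 62900 J.
Q = ΔU = 62900 J.
Net over both steps: W = 2750 J, Q = 74800 J, ΔU = 72000 J.

74800 J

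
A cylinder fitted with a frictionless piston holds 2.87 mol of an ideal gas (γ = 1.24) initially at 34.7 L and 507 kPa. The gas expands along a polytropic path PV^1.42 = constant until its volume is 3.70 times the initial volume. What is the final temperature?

T₁ = P₁V₁/(nR) = 507×34.7/(2.87×8.314) = 737 K.
Polytropic n=1.42: T₂ = T₁(V₁/V₂)^(n−1) = 737×(0.270)^0.42 = 426 K; P₂ = P₁(V₁/V₂)^n = 79.1 kPa.

426 K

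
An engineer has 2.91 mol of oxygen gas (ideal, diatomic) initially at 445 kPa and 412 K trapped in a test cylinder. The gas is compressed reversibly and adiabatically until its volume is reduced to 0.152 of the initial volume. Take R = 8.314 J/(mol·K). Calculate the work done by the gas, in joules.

V₁ = nRT₁/P₁ = 2.91×8.314×412/445 = 22.4 L.
Adiabatic: TV^(γ−1) = const ⇒ T₂ = 412×(6.58)^0.400 = 875 K; PV^γ = const ⇒ P₂ = 6220 kPa.
ΔU = nCvΔT = 2.91×20.8×(875−412) = 28000 J.
Q = 0 for an adiabatic process, so W = −ΔU = -28000 J.

-28000 J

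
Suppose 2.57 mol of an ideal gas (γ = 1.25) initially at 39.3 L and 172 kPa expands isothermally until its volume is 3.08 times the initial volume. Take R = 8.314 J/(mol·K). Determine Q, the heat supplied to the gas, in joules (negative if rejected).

T₁ = P₁V₁/(nR) = 172×39.3/(2.57×8.314) = 316 K.
Isothermal: T stays 316 K; PV = const ⇒ V₂ = 121 L, P₂ = 55.8 kPa.
ΔU = 0 (ideal gas, T constant).
W = nRT ln(V₂/V₁) = 2.57×8.314×316×ln(3.08) = 7600 J.
Q = ΔU + W = 7600 J.

7600 J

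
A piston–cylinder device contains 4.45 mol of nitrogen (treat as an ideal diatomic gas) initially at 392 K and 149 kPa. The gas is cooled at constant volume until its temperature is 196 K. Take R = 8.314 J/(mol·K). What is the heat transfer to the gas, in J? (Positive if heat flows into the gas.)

V₁ = nRT₁/P₁ = 4.45×8.314×392/149 = 97.3 L.
Isochoric: V stays 97.3 L; P/T = const ⇒ T₂ = 196 K, P₂ = 74.5 kPa.
W = 0 (no volume change).
ΔU = nCvΔT = 4.45×20.8×(196−392) = -18100 J.
Q = ΔU = -18100 J.

-18100 J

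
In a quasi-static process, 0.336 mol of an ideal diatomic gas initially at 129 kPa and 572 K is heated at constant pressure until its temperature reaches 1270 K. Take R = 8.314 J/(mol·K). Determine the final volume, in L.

V₁ = nRT₁/P₁ = 0.336×8.314×572/129 = 12.4 L.
Isobaric: P stays 129 kPa; V/T = const ⇒ T₂ = 1270 K, V₂ = 27.5 L.

27.5 L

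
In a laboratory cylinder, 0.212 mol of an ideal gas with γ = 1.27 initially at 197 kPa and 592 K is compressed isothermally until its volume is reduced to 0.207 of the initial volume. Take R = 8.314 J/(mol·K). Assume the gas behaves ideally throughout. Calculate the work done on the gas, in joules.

1640 J

V₁ = nRT₁/P₁ = 0.212×8.314×592/197 = 5.30 L.
Isothermal: T stays 592 K; PV = const ⇒ V₂ = 1.10 L, P₂ = 952 kPa.
W = nRT ln(V₂/V₁) = 0.212×8.314×592×ln(0.207) = -1640 J.
Work done on the gas = −W_by = 1640 J.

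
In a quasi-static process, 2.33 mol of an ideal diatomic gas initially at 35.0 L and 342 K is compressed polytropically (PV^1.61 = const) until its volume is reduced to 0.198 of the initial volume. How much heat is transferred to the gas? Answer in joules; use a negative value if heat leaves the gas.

P₁ = nRT₁/V₁ = 2.33×8.314×342/35.0 = 189 kPa.
Polytropic n=1.61: T₂ = T₁(V₁/V₂)^(n−1) = 342×(5.05)^0.61 = 918 K; P₂ = P₁(V₁/V₂)^n = 2570 kPa.
W = (P₁V₁−P₂V₂)/(n−1) = (189×35.0−2570×6.93)/0.61 = -18300 J.
ΔU = nCvΔT = 2.33×20.8×(918−342) = 27900 J.
Q = ΔU + W = 9610 J.

9610 J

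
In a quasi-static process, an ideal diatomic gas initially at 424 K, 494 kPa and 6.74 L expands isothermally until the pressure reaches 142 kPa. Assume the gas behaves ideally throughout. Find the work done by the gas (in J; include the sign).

n = P₁V₁/(RT₁) = 494×6.74/(8.314×424) = 0.945 mol.
Isothermal: T stays 424 K; PV = const ⇒ V₂ = 23.4 L, P₂ = 142 kPa.
W = nRT ln(V₂/V₁) = 0.945×8.314×424×ln(3.48) = 4150 J.

4150 J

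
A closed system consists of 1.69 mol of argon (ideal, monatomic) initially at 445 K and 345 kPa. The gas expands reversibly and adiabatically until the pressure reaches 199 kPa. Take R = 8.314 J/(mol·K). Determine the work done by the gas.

V₁ = nRT₁/P₁ = 1.69×8.314×445/345 = 18.1 L.
Adiabatic: T₂/T₁ = (P₂/P₁)^((γ−1)/γ) ⇒ T₂ = 445×(0.577)^0.400 = 357 K; V₂ = 25.2 L.
ΔU = nCvΔT = 1.69×12.5×(357−445) = -1850 J.
Q = 0 for an adiabatic process, so W = −ΔU = 1850 J.

1850 J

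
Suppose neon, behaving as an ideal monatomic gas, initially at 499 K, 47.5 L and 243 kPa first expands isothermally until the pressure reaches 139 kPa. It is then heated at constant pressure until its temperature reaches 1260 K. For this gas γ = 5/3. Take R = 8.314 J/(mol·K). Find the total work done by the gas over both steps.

24100 J

n = P₁V₁/(RT₁) = 243×47.5/(8.314×499) = 2.78 mol.
Step 1 — Isothermal: T stays 499 K; PV = const ⇒ V₂ = 83.0 L, P₂ = 139 kPa.
ΔU = 0 (ideal gas, T constant).
W = nRT ln(V₂/V₁) = 2.78×8.314×499×ln(1.75) = 6450 J.
Q = ΔU + W = 6450 J.
State after step 1: P = 139 kPa, V = 83.0 L, T = 499 K.
Step 2 — Isobaric: P stays 139 kPa; V/T = const ⇒ T₂ = 1260 K, V₂ = 210 L.
W = PΔV = 139×(210−83.0) kPa·L = 17600 J.
ΔU = nCvΔT = 2.78×12.5×(1260−499) = 26400 J.
Q = ΔU + W = nCpΔT = 44000 J.
Net over both steps: W = 24100 J, Q = 50500 J, ΔU = 26400 J.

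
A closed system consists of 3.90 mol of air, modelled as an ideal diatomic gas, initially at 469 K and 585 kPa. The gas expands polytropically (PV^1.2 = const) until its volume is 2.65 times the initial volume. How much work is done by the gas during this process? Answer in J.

V₁ = nRT₁/P₁ = 3.90×8.314×469/585 = 26.0 L.
Polytropic n=1.2: T₂ = T₁(V₁/V₂)^(n−1) = 469×(0.377)^0.20 = 386 K; P₂ = P₁(V₁/V₂)^n = 182 kPa.
W = (P₁V₁−P₂V₂)/(n−1) = (585×26.0−182×68.9)/0.20 = 13500 J.

13500 J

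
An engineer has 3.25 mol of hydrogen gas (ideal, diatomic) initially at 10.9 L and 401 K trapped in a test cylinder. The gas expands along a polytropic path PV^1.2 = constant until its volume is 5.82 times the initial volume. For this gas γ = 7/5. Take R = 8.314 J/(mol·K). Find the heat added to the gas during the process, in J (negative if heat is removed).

P₁ = nRT₁/V₁ = 3.25×8.314×401/10.9 = 994 kPa.
Polytropic n=1.2: T₂ = T₁(V₁/V₂)^(n−1) = 401×(0.172)^0.20 = 282 K; P₂ = P₁(V₁/V₂)^n = 120 kPa.
W = (P₁V₁−P₂V₂)/(n−1) = (994×10.9−120×63.4)/0.20 = 16100 J.
ΔU = nCvΔT = 3.25×20.8×(282−401) = -8040 J.
Q = ΔU + W = 8040 J.

8040 J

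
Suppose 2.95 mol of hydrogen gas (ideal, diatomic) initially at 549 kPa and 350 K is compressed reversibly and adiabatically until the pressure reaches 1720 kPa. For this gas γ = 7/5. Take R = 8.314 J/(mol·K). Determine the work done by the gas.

V₁ = nRT₁/P₁ = 2.95×8.314×350/549 = 15.6 L.
Adiabatic: T₂/T₁ = (P₂/P₁)^((γ−1)/γ) ⇒ T₂ = 350×(3.13)^0.286 = 485 K; V₂ = 6.92 L.
ΔU = nCvΔT = 2.95×20.8×(485−350) = 8280 J.
Q = 0 for an adiabatic process, so W = −ΔU = -8280 J.

-8280 J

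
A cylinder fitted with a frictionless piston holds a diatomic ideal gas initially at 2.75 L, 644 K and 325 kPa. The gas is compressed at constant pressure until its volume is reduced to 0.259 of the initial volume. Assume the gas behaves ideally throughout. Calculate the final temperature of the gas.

167 K

Isobaric: P stays 325 kPa; V/T = const ⇒ T₂ = 167 K, V₂ = 0.712 L.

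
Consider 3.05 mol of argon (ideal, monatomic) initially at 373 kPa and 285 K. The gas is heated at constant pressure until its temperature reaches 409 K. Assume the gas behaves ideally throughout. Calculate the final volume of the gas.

V₁ = nRT₁/P₁ = 3.05×8.314×285/373 = 19.4 L.
Isobaric: P stays 373 kPa; V/T = const ⇒ T₂ = 409 K, V₂ = 27.8 L.

27.8 L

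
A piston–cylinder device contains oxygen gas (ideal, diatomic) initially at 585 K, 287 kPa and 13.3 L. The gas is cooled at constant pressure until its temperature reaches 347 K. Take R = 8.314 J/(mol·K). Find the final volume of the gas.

Isobaric: P stays 287 kPa; V/T = const ⇒ T₂ = 347 K, V₂ = 7.89 L.

7.89 L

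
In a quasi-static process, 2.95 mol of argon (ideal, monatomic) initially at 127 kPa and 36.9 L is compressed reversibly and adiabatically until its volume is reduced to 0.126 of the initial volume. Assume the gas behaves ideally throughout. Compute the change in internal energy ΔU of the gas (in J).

T₁ = P₁V₁/(nR) = 127×36.9/(2.95×8.314) = 191 K.
Adiabatic: TV^(γ−1) = const ⇒ T₂ = 191×(7.94)^0.667 = 760 K; PV^γ = const ⇒ P₂ = 4010 kPa.
For an ideal gas ΔU = nCvΔT with Cv = (3/2)R = 12.5 J/(mol·K).
ΔU = 2.95×12.5×(760−191) = 20900 J.

20900 J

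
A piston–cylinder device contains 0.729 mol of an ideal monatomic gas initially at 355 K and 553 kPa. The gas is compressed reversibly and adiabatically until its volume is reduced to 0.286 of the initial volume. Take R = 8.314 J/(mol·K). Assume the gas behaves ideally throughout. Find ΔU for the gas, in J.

4210 J

V₁ = nRT₁/P₁ = 0.729×8.314×355/553 = 3.89 L.
Adiabatic: TV^(γ−1) = const ⇒ T₂ = 355×(3.50)^0.667 = 818 K; PV^γ = const ⇒ P₂ = 4450 kPa.
For an ideal gas ΔU = nCvΔT with Cv = (3/2)R = 12.5 J/(mol·K).
ΔU = 0.729×12.5×(818−355) = 4210 J.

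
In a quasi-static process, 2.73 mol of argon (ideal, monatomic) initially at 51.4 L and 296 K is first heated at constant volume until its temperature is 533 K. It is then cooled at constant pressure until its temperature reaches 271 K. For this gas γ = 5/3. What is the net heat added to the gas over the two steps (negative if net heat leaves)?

P₁ = nRT₁/V₁ = 2.73×8.314×296/51.4 = 131 kPa.
Step 1 — Isochoric: V stays 51.4 L; P/T = const ⇒ T₂ = 533 K, P₂ = 235 kPa.
W = 0 (no volume change).
ΔU = nCvΔT = 2.73×12.5×(533−296) = 8070 J.
Q = ΔU = 8070 J.
State after step 1: P = 235 kPa, V = 51.4 L, T = 533 K.
Step 2 — Isobaric: P stays 235 kPa; V/T = const ⇒ T₂ = 271 K, V₂ = 26.1 L.
W = PΔV = 235×(26.1−51.4) kPa·L = -5950 J.
ΔU = nCvΔT = 2.73×12.5×(271−533) = -8920 J.
Q = ΔU + W = nCpΔT = -14900 J.
Net over both steps: W = -5950 J, Q = -6800 J, ΔU = -851 J.

-6800 J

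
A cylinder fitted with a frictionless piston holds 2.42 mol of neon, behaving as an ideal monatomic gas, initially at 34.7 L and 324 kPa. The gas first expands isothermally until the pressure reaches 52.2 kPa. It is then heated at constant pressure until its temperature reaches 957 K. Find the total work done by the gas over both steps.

28500 J

T₁ = P₁V₁/(nR) = 324×34.7/(2.42×8.314) = 559 K.
Step 1 — Isothermal: T stays 559 K; PV = const ⇒ V₂ = 215 L, P₂ = 52.2 kPa.
ΔU = 0 (ideal gas, T constant).
W = nRT ln(V₂/V₁) = 2.42×8.314×559×ln(6.21) = 20500 J.
Q = ΔU + W = 20500 J.
State after step 1: P = 52.2 kPa, V = 215 L, T = 559 K.
Step 2 — Isobaric: P stays 52.2 kPa; V/T = const ⇒ T₂ = 957 K, V₂ = 369 L.
W = PΔV = 52.2×(369−215) kPa·L = 8010 J.
ΔU = nCvΔT = 2.42×12.5×(957−559) = 12000 J.
Q = ΔU + W = nCpΔT = 20000 J.
Net over both steps: W = 28500 J, Q = 40600 J, ΔU = 12000 J.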